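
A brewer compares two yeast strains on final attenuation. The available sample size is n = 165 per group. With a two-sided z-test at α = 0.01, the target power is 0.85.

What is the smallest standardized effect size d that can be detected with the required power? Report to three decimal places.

Required noncentrality: δ = z_{0.005} + z_{0.15} = 2.576 + 1.036 = 3.612.
(The second rejection-region term Φ(−δ − z_{α/2}) is negligible and dropped.)
δ = d·√(n/2) ⇒ d = δ/√(n/2) = 3.612/√(165/2) = 0.3977.

d ≈ 0.398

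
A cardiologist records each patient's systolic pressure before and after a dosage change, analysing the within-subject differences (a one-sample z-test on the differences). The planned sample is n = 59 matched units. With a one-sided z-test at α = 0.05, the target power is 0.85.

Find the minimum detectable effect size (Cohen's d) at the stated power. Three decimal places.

Need Φ(δ − 1.645) = 0.85, so δ = 1.645 + 1.036 = 2.681.
δ = d·√n ⇒ d = δ/√n = 2.681/√59 = 0.3491.

d ≈ 0.349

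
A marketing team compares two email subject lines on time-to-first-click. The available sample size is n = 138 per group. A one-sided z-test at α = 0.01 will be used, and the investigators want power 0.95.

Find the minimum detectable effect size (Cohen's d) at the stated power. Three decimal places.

Required noncentrality: δ = z_{0.01} + z_{0.05} = 2.326 + 1.645 = 3.971.
δ = d·√(n/2) ⇒ d = δ/√(n/2) = 3.971/√(138/2) = 0.4781.

d ≈ 0.478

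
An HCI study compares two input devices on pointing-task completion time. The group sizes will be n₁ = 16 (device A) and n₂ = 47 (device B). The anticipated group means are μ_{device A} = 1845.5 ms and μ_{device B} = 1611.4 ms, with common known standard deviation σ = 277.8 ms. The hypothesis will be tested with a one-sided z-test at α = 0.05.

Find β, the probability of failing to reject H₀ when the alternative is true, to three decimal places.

Standardized effect: d = |μ_{device A} − μ_{device B}| / σ = |1845.5 − 1611.4| / 277.8 = 0.8427
Noncentrality parameter: δ = d / √(1/n₁ + 1/n₂) = 0.8427 / √(1/16 + 1/47) = 2.9114
Critical value for a one-sided test at α = 0.05: z_α = 1.645.
Power = P(Z > 1.645 − δ) = Φ(1.267) = 0.8973.
Type II error: β = 1 − power = 1 − 0.8973 = 0.1027.

β ≈ 0.103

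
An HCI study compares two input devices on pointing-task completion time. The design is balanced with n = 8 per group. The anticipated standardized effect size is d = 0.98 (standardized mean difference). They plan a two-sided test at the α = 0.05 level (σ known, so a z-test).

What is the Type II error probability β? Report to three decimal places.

β ≈ 0.500

Noncentrality parameter: δ = d·√(n/2) = 0.98 × √(8/2) = 1.9600
Critical value for a two-sided test at α = 0.05: z_{α/2} = 1.960.
Power = Φ(δ − 1.960) + Φ(−δ − 1.960) = Φ(0.000) + Φ(-3.920) = 0.5000 + 0.0000 = 0.5001.
Type II error: β = 1 − power = 1 − 0.5001 = 0.4999.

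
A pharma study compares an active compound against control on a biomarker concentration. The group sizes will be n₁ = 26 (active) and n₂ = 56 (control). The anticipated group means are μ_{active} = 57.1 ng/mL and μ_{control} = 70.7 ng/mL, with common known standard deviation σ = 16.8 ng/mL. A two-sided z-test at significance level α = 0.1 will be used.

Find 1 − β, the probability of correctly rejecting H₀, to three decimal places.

Standardized effect: d = |μ_{active} − μ_{control}| / σ = |57.1 − 70.7| / 16.8 = 0.8095
Noncentrality parameter: λ = d / √(1/n₁ + 1/n₂) = 0.8095 / √(1/26 + 1/56) = 3.4112
Critical value for a two-sided test at α = 0.1: z_{α/2} = 1.645.
Power = Φ(λ − 1.645) + Φ(−λ − 1.645) = Φ(1.766) + Φ(-5.056) = 0.9613 + 0.0000 = 0.9613.

Power ≈ 0.961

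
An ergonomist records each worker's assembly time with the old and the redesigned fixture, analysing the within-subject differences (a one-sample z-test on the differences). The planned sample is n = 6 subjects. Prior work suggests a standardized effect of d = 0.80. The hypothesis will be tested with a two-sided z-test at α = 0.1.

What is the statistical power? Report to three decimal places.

Noncentrality parameter: δ = d·√n = 0.80 × √6 = 1.9596
Two-sided α = 0.1 → critical value z_{0.05} = 1.645.
Power = Φ(δ − 1.645) + Φ(−δ − 1.645) = Φ(0.315) + Φ(-3.604) = 0.6235 + 0.0002 = 0.6237.

Power ≈ 0.624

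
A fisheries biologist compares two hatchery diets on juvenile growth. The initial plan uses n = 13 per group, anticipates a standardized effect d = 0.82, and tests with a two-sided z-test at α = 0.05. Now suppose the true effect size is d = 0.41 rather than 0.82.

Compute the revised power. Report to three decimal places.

Power ≈ 0.182

With d = 0.41: δ = d·√(n/2) = 0.41 × √(13/2) = 1.0453. Critical value z_{0.025} = 1.960.
Revised power = Φ(δ − 1.960) + Φ(−δ − 1.960) = Φ(-0.915) + Φ(-3.005) = 0.1802 + 0.0013 = 0.1815.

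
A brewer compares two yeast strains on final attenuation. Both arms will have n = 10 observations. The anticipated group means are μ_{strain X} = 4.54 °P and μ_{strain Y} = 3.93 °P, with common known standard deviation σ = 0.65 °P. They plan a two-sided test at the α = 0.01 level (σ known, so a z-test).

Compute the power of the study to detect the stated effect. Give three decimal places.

Standardized effect: d = |μ_{strain X} − μ_{strain Y}| / σ = |4.54 − 3.93| / 0.65 = 0.9385
Noncentrality parameter: δ = d·√(n/2) = 0.9385 × √(10/2) = 2.0985
Two-sided α = 0.01 → critical value z_{0.005} = 2.576.
Power = Φ(δ − 2.576) + Φ(−δ − 2.576) = Φ(-0.477) + Φ(-4.674) = 0.3166 + 0.0000 = 0.3166.

Power ≈ 0.317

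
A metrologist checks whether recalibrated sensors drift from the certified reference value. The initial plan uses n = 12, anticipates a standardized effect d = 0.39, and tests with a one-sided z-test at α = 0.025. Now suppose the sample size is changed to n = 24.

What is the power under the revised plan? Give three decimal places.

With n = 24: δ = d·√n = 0.39 × √24 = 1.9106. Critical value z_{0.025} = 1.960.
Revised power = P(Z > 1.960 − δ) = Φ(-0.049) = 0.4803.

Power ≈ 0.480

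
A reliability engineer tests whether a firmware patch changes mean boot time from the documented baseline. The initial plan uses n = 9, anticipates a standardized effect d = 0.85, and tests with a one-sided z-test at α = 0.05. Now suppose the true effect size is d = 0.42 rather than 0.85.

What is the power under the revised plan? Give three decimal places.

With d = 0.42: δ = d·√n = 0.42 × √9 = 1.2600. Critical value z_{0.05} = 1.645.
Revised power = Φ(δ − 1.645) = Φ(-0.385) = 0.3502.

Power ≈ 0.350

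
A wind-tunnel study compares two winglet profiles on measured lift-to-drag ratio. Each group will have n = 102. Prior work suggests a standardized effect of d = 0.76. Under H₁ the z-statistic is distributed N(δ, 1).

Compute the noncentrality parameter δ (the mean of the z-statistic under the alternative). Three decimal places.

The noncentrality parameter scales effect size by the design's sample-size factor: δ = d·√(n/2) = 0.76 × √(102/2) = 5.4275

δ ≈ 5.427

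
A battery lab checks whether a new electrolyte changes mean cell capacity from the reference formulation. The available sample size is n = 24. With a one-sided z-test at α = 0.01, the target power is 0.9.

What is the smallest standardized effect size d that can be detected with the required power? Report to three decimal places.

Need Φ(δ − 2.326) = 0.9, so δ = 2.326 + 1.282 = 3.608.
δ = d·√n ⇒ d = δ/√n = 3.608/√24 = 0.7365.

d ≈ 0.736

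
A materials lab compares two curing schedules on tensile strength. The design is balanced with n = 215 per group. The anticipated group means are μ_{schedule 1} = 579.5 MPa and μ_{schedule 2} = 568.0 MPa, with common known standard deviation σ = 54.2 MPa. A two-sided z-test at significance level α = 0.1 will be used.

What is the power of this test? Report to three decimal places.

Power ≈ 0.711

Standardized effect: d = |μ_{schedule 1} − μ_{schedule 2}| / σ = |579.5 − 568.0| / 54.2 = 0.2122
Noncentrality parameter: λ = d·√(n/2) = 0.2122 × √(215/2) = 2.1999
Critical value for a two-sided test at α = 0.1: z_{α/2} = 1.645.
Power = Φ(λ − 1.645) + Φ(−λ − 1.645) = Φ(0.555) + Φ(-3.845) = 0.7106 + 0.0001 = 0.7106.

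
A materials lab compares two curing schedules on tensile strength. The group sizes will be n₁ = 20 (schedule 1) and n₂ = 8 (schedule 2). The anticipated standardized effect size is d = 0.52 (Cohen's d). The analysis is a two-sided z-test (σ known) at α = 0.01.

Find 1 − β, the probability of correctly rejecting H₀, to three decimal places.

Noncentrality parameter: δ = d / √(1/n₁ + 1/n₂) = 0.52 / √(1/20 + 1/8) = 1.2430
Two-sided α = 0.01 → critical value z_{0.005} = 2.576.
Power = Φ(δ − 2.576) + Φ(−δ − 2.576) = Φ(-1.333) + Φ(-3.819) = 0.0913 + 0.0001 = 0.0914.

Power ≈ 0.091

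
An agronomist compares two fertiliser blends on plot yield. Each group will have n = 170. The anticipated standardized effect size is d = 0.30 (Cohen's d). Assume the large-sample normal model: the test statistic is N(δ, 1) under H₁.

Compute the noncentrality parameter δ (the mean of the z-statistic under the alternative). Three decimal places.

The noncentrality parameter scales effect size by the design's sample-size factor: δ = d·√(n/2) = 0.30 × √(170/2) = 2.7659

δ ≈ 2.766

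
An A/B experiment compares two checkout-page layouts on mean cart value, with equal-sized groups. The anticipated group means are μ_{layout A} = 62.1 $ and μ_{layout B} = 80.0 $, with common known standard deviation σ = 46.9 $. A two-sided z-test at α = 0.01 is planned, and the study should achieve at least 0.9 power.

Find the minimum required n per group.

Standardized effect: d = |μ_{layout A} − μ_{layout B}| / σ = |62.1 − 80.0| / 46.9 = 0.3817
Set Φ(δ − 2.576) = 0.9; then δ − 2.576 = Φ⁻¹(0.9) = 1.282, giving δ = 3.857.
(For δ > 0 the lower-tail rejection region contributes negligibly to power, so the one-term inversion is standard.)
δ = d·√(n/2) ⇒ n = 2(δ/d)² = 2 × (3.857 / 0.3817)² = 204.29.
Round up to the next whole unit.

n = 205 per group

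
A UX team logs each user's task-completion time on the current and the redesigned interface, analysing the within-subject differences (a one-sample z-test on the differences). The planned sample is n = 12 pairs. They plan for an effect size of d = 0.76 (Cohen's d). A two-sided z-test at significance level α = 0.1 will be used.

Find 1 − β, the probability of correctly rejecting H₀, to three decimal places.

Noncentrality parameter: δ = d·√n = 0.76 × √12 = 2.6327
Two-sided α = 0.1 → critical value z_{0.05} = 1.645.
Power = Φ(δ − 1.645) + Φ(−δ − 1.645) = Φ(0.988) + Φ(-4.278) = 0.8384 + 0.0000 = 0.8384.

Power ≈ 0.838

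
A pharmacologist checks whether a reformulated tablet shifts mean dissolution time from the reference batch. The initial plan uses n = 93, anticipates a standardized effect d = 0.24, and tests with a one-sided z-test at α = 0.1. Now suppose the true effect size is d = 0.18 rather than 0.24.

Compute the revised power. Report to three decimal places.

Power ≈ 0.675

With d = 0.18: δ = d·√n = 0.18 × √93 = 1.7359. Critical value z_{0.1} = 1.282.
Revised power = P(Z > 1.282 − δ) = Φ(0.454) = 0.6752.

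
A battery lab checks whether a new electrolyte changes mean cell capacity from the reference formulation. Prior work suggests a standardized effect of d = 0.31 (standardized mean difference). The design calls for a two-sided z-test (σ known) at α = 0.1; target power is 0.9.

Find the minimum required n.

For power 0.9 need Φ(δ − z_{0.05}) = 0.9, so δ = z_{0.05} + z_{0.10} = 1.645 + 1.282 = 2.926.
(Ignoring the negligible lower-tail rejection probability gives the usual closed-form inversion.)
δ = d·√n ⇒ n = (δ/d)² = (2.926 / 0.31)² = 89.11.
Rounding up, n = 90.

n = 90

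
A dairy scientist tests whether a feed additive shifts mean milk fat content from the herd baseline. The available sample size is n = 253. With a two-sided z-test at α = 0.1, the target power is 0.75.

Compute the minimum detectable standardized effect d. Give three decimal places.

Required noncentrality: δ = z_{0.05} + z_{0.25} = 1.645 + 0.674 = 2.319.
(The second rejection-region term Φ(−δ − z_{α/2}) is negligible and dropped.)
δ = d·√n ⇒ d = δ/√n = 2.319/√253 = 0.1458.

d ≈ 0.146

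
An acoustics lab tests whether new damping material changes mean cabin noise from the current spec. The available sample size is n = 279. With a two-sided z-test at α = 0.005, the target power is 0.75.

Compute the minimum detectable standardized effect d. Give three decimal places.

d ≈ 0.208

Need Φ(δ − 2.807) = 0.75, so δ = 2.807 + 0.674 = 3.482.
(Lower-tail contribution to power is negligible for δ > 0.)
δ = d·√n ⇒ d = δ/√n = 3.482/√279 = 0.2084.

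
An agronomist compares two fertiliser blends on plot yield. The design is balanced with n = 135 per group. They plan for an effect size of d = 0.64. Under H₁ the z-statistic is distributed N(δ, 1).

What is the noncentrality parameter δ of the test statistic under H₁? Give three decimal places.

δ ≈ 5.258

δ = d·√(n/2) = 0.64 × √(135/2) = 5.2581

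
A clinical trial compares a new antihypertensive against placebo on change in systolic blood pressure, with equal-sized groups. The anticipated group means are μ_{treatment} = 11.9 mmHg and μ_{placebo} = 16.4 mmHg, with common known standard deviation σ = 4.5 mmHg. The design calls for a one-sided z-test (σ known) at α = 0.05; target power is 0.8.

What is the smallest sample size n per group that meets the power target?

n = 13 per group

Standardized effect: d = |μ_{treatment} − μ_{placebo}| / σ = |11.9 − 16.4| / 4.5 = 1.0000
For power 0.8 need Φ(δ − z_{0.05}) = 0.8, so δ = z_{0.05} + z_{0.20} = 1.645 + 0.842 = 2.486.
δ = d·√(n/2) ⇒ n = 2(δ/d)² = 2 × (2.486 / 1.0000)² = 12.37.
Round up to the next whole unit.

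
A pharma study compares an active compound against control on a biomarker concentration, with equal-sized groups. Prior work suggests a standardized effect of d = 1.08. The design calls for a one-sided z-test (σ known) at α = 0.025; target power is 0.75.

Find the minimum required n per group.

For power 0.75 need Φ(δ − z_{0.025}) = 0.75, so δ = z_{0.025} + z_{0.25} = 1.960 + 0.674 = 2.634.
δ = d·√(n/2) ⇒ n = 2(δ/d)² = 2 × (2.634 / 1.08)² = 11.90.
Round up to the next whole unit.

n = 12 per group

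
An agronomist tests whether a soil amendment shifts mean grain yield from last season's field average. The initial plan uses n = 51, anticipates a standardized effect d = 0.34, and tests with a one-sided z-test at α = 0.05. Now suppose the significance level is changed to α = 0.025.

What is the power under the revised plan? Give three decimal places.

δ = d·√n = 0.34 × √51 = 2.4281 (unchanged). New critical value: z_{0.025} = 1.960.
Revised power = P(Z > 1.960 − δ) = Φ(0.468) = 0.6802.

Power ≈ 0.680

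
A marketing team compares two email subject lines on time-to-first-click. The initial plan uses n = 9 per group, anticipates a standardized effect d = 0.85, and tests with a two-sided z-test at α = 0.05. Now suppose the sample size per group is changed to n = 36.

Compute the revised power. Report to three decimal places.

With n = 36 per group: δ = d·√(n/2) = 0.85 × √(36/2) = 3.6062. Critical value z_{0.025} = 1.960.
Revised power = Φ(δ − 1.960) + Φ(−δ − 1.960) = Φ(1.646) + Φ(-5.566) = 0.9501 + 0.0000 = 0.9501.

Power ≈ 0.950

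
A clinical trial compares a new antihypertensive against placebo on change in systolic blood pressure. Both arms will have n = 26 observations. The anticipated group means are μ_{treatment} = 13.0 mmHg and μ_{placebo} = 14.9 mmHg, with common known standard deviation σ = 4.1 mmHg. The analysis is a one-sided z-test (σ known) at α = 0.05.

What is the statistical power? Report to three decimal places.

Power ≈ 0.510

Standardized effect: d = |μ_{treatment} − μ_{placebo}| / σ = |13.0 − 14.9| / 4.1 = 0.4634
Noncentrality parameter: δ = d·√(n/2) = 0.4634 × √(26/2) = 1.6709
One-sided α = 0.05 → critical value z_{0.05} = 1.645.
Power = P(Z > 1.645 − δ) = Φ(0.026) = 0.5104.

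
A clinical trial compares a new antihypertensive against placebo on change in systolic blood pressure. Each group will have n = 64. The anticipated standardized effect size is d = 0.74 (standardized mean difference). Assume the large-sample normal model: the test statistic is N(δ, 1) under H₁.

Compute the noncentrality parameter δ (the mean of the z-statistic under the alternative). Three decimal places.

δ ≈ 4.186

The noncentrality parameter scales effect size by the design's sample-size factor: δ = d·√(n/2) = 0.74 × √(64/2) = 4.1861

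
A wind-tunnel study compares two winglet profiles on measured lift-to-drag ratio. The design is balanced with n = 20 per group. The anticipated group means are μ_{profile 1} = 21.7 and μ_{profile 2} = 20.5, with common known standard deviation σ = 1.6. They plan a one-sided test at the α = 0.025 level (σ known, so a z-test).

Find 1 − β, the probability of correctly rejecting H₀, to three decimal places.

Power ≈ 0.660

Standardized effect: d = |μ_{profile 1} − μ_{profile 2}| / σ = |21.7 − 20.5| / 1.6 = 0.7500
Noncentrality parameter: δ = d·√(n/2) = 0.7500 × √(20/2) = 2.3717
Critical value for a one-sided test at α = 0.025: z_α = 1.960.
Power = P(Z > 1.960 − δ) = Φ(0.412) = 0.6597.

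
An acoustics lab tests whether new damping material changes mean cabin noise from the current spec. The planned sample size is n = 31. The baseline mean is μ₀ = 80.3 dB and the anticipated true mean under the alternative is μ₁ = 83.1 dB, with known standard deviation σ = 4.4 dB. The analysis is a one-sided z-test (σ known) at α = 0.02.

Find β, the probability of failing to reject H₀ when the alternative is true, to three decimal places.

Standardized effect: d = |μ₁ − μ₀| / σ = |83.1 − 80.3| / 4.4 = 0.6364
Noncentrality parameter: δ = d·√n = 0.6364 × √31 = 3.5431
Critical value for a one-sided test at α = 0.02: z_α = 2.054.
Power = P(Z > 2.054 − δ) = Φ(1.489) = 0.9318.
Type II error: β = 1 − power = 1 − 0.9318 = 0.0682.

β ≈ 0.068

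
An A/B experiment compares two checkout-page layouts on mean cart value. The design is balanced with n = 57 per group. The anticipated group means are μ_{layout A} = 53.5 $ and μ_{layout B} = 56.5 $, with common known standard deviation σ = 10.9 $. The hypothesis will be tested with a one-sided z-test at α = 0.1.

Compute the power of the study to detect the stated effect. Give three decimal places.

Standardized effect: d = |μ_{layout A} − μ_{layout B}| / σ = |53.5 − 56.5| / 10.9 = 0.2752
Noncentrality parameter: δ = d·√(n/2) = 0.2752 × √(57/2) = 1.4693
One-sided α = 0.1 → critical value z_{0.1} = 1.282.
Power = P(Z > 1.282 − δ) = Φ(0.188) = 0.5745.

Power ≈ 0.574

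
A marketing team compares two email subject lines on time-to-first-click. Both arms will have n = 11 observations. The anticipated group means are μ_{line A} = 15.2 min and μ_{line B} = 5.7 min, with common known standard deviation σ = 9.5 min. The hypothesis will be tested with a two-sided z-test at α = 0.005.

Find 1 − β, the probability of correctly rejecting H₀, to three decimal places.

Standardized effect: d = |μ_{line A} − μ_{line B}| / σ = |15.2 − 5.7| / 9.5 = 1.0000
Noncentrality parameter: δ = d·√(n/2) = 1.0000 × √(11/2) = 2.3452
Two-sided α = 0.005 → critical value z_{0.0025} = 2.807.
Power = Φ(δ − 2.807) + Φ(−δ − 2.807) = Φ(-0.462) + Φ(-5.152) = 0.3221 + 0.0000 = 0.3221.

Power ≈ 0.322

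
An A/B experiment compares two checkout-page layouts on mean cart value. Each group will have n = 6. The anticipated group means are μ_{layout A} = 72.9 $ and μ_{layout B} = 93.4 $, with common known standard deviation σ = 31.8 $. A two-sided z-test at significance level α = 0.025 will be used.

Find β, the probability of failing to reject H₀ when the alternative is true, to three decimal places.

Standardized effect: d = |μ_{layout A} − μ_{layout B}| / σ = |72.9 − 93.4| / 31.8 = 0.6447
Noncentrality parameter: δ = d·√(n/2) = 0.6447 × √(6/2) = 1.1166
Two-sided α = 0.025 → critical value z_{0.0125} = 2.241.
Power = Φ(δ − 2.241) + Φ(−δ − 2.241) = Φ(-1.125) + Φ(-3.358) = 0.1303 + 0.0004 = 0.1307.
Type II error: β = 1 − power = 1 − 0.1307 = 0.8693.

β ≈ 0.869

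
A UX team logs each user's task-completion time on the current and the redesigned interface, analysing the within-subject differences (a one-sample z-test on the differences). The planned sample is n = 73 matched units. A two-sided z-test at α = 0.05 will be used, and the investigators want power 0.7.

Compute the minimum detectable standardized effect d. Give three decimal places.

Required noncentrality: δ = z_{0.025} + z_{0.30} = 1.960 + 0.524 = 2.484.
(The second rejection-region term Φ(−δ − z_{α/2}) is negligible and dropped.)
δ = d·√n ⇒ d = δ/√n = 2.484/√73 = 0.2908.

d ≈ 0.291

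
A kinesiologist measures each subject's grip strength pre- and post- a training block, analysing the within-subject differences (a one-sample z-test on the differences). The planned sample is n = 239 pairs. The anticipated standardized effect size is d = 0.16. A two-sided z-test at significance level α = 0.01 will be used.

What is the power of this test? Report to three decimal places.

Noncentrality parameter: δ = d·√n = 0.16 × √239 = 2.4735
Two-sided α = 0.01 → critical value z_{0.005} = 2.576.
Power = Φ(δ − 2.576) + Φ(−δ − 2.576) = Φ(-0.102) + Φ(-5.049) = 0.4593 + 0.0000 = 0.4593.

Power ≈ 0.459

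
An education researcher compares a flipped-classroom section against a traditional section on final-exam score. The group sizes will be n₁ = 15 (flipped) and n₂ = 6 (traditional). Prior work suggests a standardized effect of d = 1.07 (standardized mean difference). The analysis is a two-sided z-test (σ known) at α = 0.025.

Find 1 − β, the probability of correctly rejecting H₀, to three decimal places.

Power ≈ 0.490

Noncentrality parameter: λ = d / √(1/n₁ + 1/n₂) = 1.07 / √(1/15 + 1/6) = 2.2151
Critical value for a two-sided test at α = 0.025: z_{α/2} = 2.241.
Power = Φ(λ − 2.241) + Φ(−λ − 2.241) = Φ(-0.026) + Φ(-4.457) = 0.4895 + 0.0000 = 0.4895.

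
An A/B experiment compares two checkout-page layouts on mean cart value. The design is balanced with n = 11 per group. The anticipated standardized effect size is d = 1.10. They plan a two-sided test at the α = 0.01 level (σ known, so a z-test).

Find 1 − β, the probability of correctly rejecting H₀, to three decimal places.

Noncentrality parameter: δ = d·√(n/2) = 1.10 × √(11/2) = 2.5797
Critical value for a two-sided test at α = 0.01: z_{α/2} = 2.576.
Power = Φ(δ − 2.576) + Φ(−δ − 2.576) = Φ(0.004) + Φ(-5.156) = 0.5016 + 0.0000 = 0.5016.

Power ≈ 0.502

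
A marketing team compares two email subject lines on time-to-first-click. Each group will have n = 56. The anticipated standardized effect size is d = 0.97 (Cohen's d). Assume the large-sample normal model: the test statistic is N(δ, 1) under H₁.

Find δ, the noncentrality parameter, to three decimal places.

δ ≈ 5.133

The noncentrality parameter scales effect size by the design's sample-size factor: δ = d·√(n/2) = 0.97 × √(56/2) = 5.1328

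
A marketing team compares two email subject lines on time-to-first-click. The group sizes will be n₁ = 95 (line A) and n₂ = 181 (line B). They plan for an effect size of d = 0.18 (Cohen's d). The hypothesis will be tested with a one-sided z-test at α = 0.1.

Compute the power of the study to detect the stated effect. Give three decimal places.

Power ≈ 0.555

Noncentrality parameter: δ = d / √(1/n₁ + 1/n₂) = 0.18 / √(1/95 + 1/181) = 1.4208
One-sided α = 0.1 → critical value z_{0.1} = 1.282.
Power = P(Z > 1.282 − δ) = Φ(0.139) = 0.5554.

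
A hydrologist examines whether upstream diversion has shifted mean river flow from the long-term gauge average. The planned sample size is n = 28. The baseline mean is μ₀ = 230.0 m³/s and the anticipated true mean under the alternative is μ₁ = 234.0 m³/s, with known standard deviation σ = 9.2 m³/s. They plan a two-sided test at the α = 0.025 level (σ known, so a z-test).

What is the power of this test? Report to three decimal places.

Standardized effect: d = |μ₁ − μ₀| / σ = |234.0 − 230.0| / 9.2 = 0.4348
Noncentrality parameter: λ = d·√n = 0.4348 × √28 = 2.3007
Critical value for a two-sided test at α = 0.025: z_{α/2} = 2.241.
Power = Φ(λ − 2.241) + Φ(−λ − 2.241) = Φ(0.059) + Φ(-4.542) = 0.5236 + 0.0000 = 0.5236.

Power ≈ 0.524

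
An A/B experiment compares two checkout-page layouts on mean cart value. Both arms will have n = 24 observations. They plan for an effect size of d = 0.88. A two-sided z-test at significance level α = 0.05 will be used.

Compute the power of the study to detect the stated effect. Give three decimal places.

Noncentrality parameter: δ = d·√(n/2) = 0.88 × √(24/2) = 3.0484
Critical value for a two-sided test at α = 0.05: z_{α/2} = 1.960.
Power = Φ(δ − 1.960) + Φ(−δ − 1.960) = Φ(1.088) + Φ(-5.008) = 0.8618 + 0.0000 = 0.8618.

Power ≈ 0.862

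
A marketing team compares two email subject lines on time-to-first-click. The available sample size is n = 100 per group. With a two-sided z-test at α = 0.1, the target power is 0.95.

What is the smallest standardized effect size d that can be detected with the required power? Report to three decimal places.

d ≈ 0.465

Need Φ(δ − 1.645) = 0.95, so δ = 1.645 + 1.645 = 3.290.
(Lower-tail contribution to power is negligible for δ > 0.)
δ = d·√(n/2) ⇒ d = δ/√(n/2) = 3.290/√(100/2) = 0.4652.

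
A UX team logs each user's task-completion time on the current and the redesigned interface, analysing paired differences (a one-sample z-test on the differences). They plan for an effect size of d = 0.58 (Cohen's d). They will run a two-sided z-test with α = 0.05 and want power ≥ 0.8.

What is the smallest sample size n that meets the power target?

n = 24

For power 0.8 need Φ(δ − z_{0.025}) = 0.8, so δ = z_{0.025} + z_{0.20} = 1.960 + 0.842 = 2.802.
(The Φ(−δ − z_{α/2}) term is vanishingly small for δ > 0 and is dropped in the standard sample-size formula.)
δ = d·√n ⇒ n = (δ/d)² = (2.802 / 0.58)² = 23.33.
Rounding up, n = 24.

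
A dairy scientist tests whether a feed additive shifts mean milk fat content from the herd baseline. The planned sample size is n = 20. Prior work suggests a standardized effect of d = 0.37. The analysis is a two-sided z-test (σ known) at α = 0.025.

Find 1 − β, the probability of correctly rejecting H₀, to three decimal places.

Noncentrality parameter: δ = d·√n = 0.37 × √20 = 1.6547
Critical value for a two-sided test at α = 0.025: z_{α/2} = 2.241.
Power = Φ(δ − 2.241) + Φ(−δ − 2.241) = Φ(-0.587) + Φ(-3.896) = 0.2787 + 0.0000 = 0.2787.

Power ≈ 0.279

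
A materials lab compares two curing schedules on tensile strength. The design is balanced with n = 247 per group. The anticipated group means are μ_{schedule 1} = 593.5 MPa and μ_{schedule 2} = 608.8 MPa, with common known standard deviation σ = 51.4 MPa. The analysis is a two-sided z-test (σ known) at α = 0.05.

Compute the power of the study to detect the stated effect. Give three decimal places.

Standardized effect: d = |μ_{schedule 1} − μ_{schedule 2}| / σ = |593.5 − 608.8| / 51.4 = 0.2977
Noncentrality parameter: δ = d·√(n/2) = 0.2977 × √(247/2) = 3.3080
Critical value for a two-sided test at α = 0.05: z_{α/2} = 1.960.
Power = Φ(δ − 1.960) + Φ(−δ − 1.960) = Φ(1.348) + Φ(-5.268) = 0.9112 + 0.0000 = 0.9112.

Power ≈ 0.911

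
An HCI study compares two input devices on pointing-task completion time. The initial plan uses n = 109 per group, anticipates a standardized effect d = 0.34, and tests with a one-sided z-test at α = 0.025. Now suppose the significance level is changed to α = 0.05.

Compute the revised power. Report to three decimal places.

δ = d·√(n/2) = 0.34 × √(109/2) = 2.5100 (unchanged). New critical value: z_{0.05} = 1.645.
Revised power = Φ(δ − 1.645) = Φ(0.865) = 0.8065.

Power ≈ 0.807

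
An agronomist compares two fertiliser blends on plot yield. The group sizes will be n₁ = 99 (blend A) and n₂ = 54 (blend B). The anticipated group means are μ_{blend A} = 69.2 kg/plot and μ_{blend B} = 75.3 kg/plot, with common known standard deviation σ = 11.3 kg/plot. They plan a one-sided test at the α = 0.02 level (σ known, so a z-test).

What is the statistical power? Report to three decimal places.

Standardized effect: d = |μ_{blend A} − μ_{blend B}| / σ = |69.2 − 75.3| / 11.3 = 0.5398
Noncentrality parameter: δ = d / √(1/n₁ + 1/n₂) = 0.5398 / √(1/99 + 1/54) = 3.1910
Critical value for a one-sided test at α = 0.02: z_α = 2.054.
Power = P(Z > 2.054 − δ) = Φ(1.137) = 0.8723.

Power ≈ 0.872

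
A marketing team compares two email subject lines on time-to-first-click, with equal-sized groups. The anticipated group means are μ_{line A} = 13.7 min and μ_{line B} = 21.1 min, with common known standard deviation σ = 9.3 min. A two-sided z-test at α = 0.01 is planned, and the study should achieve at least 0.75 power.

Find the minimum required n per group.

n = 34 per group

Standardized effect: d = |μ_{line A} − μ_{line B}| / σ = |13.7 − 21.1| / 9.3 = 0.7957
For power 0.75 need Φ(δ − z_{0.005}) = 0.75, so δ = z_{0.005} + z_{0.25} = 2.576 + 0.674 = 3.250.
(For δ > 0 the lower-tail rejection region contributes negligibly to power, so the one-term inversion is standard.)
δ = d·√(n/2) ⇒ n = 2(δ/d)² = 2 × (3.250 / 0.7957)² = 33.37.
Round up to the next whole unit.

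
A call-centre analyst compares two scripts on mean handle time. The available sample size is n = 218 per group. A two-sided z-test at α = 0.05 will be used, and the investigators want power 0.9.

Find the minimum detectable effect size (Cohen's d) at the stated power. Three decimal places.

Need Φ(δ − 1.960) = 0.9, so δ = 1.960 + 1.282 = 3.242.
(Lower-tail contribution to power is negligible for δ > 0.)
δ = d·√(n/2) ⇒ d = δ/√(n/2) = 3.242/√(218/2) = 0.3105.

d ≈ 0.310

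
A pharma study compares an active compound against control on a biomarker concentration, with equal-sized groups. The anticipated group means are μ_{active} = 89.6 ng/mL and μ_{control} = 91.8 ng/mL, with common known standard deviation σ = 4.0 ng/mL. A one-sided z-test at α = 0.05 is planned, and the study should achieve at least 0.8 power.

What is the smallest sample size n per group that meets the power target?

n = 41 per group

Standardized effect: d = |μ_{active} − μ_{control}| / σ = |89.6 − 91.8| / 4.0 = 0.5500
For power 0.8 need Φ(δ − z_{0.05}) = 0.8, so δ = z_{0.05} + z_{0.20} = 1.645 + 0.842 = 2.486.
δ = d·√(n/2) ⇒ n = 2(δ/d)² = 2 × (2.486 / 0.5500)² = 40.88.
Rounding up, n = 41 per group.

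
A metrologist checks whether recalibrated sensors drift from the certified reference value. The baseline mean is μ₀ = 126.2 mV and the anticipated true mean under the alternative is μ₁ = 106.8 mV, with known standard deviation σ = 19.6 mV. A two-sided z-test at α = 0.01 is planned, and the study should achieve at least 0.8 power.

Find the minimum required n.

Standardized effect: d = |μ₁ − μ₀| / σ = |106.8 − 126.2| / 19.6 = 0.9898
For power 0.8 need Φ(δ − z_{0.005}) = 0.8, so δ = z_{0.005} + z_{0.20} = 2.576 + 0.842 = 3.417.
(The Φ(−δ − z_{α/2}) term is vanishingly small for δ > 0 and is dropped in the standard sample-size formula.)
δ = d·√n ⇒ n = (δ/d)² = (3.417 / 0.9898)² = 11.92.
Round up to the next whole unit.

n = 12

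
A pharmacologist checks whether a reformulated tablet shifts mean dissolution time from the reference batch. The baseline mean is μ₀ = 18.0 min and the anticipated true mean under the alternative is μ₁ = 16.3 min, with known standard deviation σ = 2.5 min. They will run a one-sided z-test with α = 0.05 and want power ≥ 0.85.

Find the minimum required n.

Standardized effect: d = |μ₁ − μ₀| / σ = |16.3 − 18.0| / 2.5 = 0.6800
For power 0.85 need Φ(δ − z_{0.05}) = 0.85, so δ = z_{0.05} + z_{0.15} = 1.645 + 1.036 = 2.681.
δ = d·√n ⇒ n = (δ/d)² = (2.681 / 0.6800)² = 15.55.
Rounding up, n = 16.

n = 16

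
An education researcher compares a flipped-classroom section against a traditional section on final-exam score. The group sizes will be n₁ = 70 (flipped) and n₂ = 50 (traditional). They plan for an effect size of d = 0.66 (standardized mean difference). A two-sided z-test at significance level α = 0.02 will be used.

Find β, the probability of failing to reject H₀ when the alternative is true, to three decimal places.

Noncentrality parameter: δ = d / √(1/n₁ + 1/n₂) = 0.66 / √(1/70 + 1/50) = 3.5644
Two-sided α = 0.02 → critical value z_{0.01} = 2.326.
Power = Φ(δ − 2.326) + Φ(−δ − 2.326) = Φ(1.238) + Φ(-5.891) = 0.8922 + 0.0000 = 0.8922.
Type II error: β = 1 − power = 1 − 0.8922 = 0.1078.

β ≈ 0.108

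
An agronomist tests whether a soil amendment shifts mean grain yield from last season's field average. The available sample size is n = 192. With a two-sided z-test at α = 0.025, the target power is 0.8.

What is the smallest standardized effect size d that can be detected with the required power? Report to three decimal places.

Required noncentrality: δ = z_{0.0125} + z_{0.20} = 2.241 + 0.842 = 3.083.
(The second rejection-region term Φ(−δ − z_{α/2}) is negligible and dropped.)
δ = d·√n ⇒ d = δ/√n = 3.083/√192 = 0.2225.

d ≈ 0.222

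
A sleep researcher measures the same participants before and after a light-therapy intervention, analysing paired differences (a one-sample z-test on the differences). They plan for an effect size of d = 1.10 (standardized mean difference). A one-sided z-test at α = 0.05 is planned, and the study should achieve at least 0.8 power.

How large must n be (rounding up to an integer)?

For power 0.8 need Φ(δ − z_{0.05}) = 0.8, so δ = z_{0.05} + z_{0.20} = 1.645 + 0.842 = 2.486.
δ = d·√n ⇒ n = (δ/d)² = (2.486 / 1.10)² = 5.11.
Rounding up, n = 6.

n = 6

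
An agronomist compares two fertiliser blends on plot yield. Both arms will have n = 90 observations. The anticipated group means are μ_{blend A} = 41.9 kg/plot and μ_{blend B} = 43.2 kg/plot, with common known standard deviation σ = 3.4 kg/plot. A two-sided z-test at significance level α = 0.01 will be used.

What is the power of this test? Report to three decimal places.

Power ≈ 0.496

Standardized effect: d = |μ_{blend A} − μ_{blend B}| / σ = |41.9 − 43.2| / 3.4 = 0.3824
Noncentrality parameter: δ = d·√(n/2) = 0.3824 × √(90/2) = 2.5649
Critical value for a two-sided test at α = 0.01: z_{α/2} = 2.576.
Power = Φ(δ − 2.576) + Φ(−δ − 2.576) = Φ(-0.011) + Φ(-5.141) = 0.4956 + 0.0000 = 0.4956.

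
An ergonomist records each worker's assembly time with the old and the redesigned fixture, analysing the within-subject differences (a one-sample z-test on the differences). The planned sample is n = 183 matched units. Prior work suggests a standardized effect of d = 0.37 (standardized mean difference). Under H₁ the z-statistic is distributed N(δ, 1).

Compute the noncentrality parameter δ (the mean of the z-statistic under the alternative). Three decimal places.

δ ≈ 5.005

The noncentrality parameter scales effect size by the design's sample-size factor: δ = d·√n = 0.37 × √183 = 5.0053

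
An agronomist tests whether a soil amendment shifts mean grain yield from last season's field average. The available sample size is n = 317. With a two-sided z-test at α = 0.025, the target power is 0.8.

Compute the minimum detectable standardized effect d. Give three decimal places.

Need Φ(δ − 2.241) = 0.8, so δ = 2.241 + 0.842 = 3.083.
(The second rejection-region term Φ(−δ − z_{α/2}) is negligible and dropped.)
δ = d·√n ⇒ d = δ/√n = 3.083/√317 = 0.1732.

d ≈ 0.173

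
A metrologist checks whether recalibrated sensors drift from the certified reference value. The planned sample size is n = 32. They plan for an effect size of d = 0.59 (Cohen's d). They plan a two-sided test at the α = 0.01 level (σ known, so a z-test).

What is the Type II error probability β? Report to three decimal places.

β ≈ 0.223

Noncentrality parameter: δ = d·√n = 0.59 × √32 = 3.3375
Two-sided α = 0.01 → critical value z_{0.005} = 2.576.
Power = Φ(δ − 2.576) + Φ(−δ − 2.576) = Φ(0.762) + Φ(-5.913) = 0.7769 + 0.0000 = 0.7769.
Type II error: β = 1 − power = 1 − 0.7769 = 0.2231.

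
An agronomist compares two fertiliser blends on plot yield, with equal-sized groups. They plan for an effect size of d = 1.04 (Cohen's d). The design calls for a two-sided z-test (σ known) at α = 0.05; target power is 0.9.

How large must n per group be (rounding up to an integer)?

n = 20 per group

For power 0.9 need Φ(δ − z_{0.025}) = 0.9, so δ = z_{0.025} + z_{0.10} = 1.960 + 1.282 = 3.242.
(The Φ(−δ − z_{α/2}) term is vanishingly small for δ > 0 and is dropped in the standard sample-size formula.)
δ = d·√(n/2) ⇒ n = 2(δ/d)² = 2 × (3.242 / 1.04)² = 19.43.
Round up to the next whole unit.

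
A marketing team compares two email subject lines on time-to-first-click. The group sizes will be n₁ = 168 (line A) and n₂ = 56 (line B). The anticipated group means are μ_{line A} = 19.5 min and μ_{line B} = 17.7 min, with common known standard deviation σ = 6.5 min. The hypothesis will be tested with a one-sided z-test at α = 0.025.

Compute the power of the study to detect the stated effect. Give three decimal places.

Standardized effect: d = |μ_{line A} − μ_{line B}| / σ = |19.5 − 17.7| / 6.5 = 0.2769
Noncentrality parameter: δ = d / √(1/n₁ + 1/n₂) = 0.2769 / √(1/168 + 1/56) = 1.7947
Critical value for a one-sided test at α = 0.025: z_α = 1.960.
Power = P(Z > 1.960 − δ) = Φ(-0.165) = 0.4344.

Power ≈ 0.434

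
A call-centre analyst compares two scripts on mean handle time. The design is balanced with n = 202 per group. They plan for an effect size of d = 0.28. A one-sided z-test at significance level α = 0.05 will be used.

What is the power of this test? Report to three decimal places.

Noncentrality parameter: δ = d·√(n/2) = 0.28 × √(202/2) = 2.8140
One-sided α = 0.05 → critical value z_{0.05} = 1.645.
Power = Φ(δ − 1.645) = Φ(1.169) = 0.8788.

Power ≈ 0.879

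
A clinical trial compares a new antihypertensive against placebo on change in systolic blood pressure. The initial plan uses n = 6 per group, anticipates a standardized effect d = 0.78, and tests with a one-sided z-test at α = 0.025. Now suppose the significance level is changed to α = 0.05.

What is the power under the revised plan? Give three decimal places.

δ = d·√(n/2) = 0.78 × √(6/2) = 1.3510 (unchanged). New critical value: z_{0.05} = 1.645.
Revised power = Φ(δ − 1.645) = Φ(-0.294) = 0.3844.

Power ≈ 0.384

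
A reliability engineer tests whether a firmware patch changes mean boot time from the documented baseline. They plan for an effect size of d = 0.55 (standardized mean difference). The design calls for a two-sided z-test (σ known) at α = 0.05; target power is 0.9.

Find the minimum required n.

For power 0.9 need Φ(δ − z_{0.025}) = 0.9, so δ = z_{0.025} + z_{0.10} = 1.960 + 1.282 = 3.242.
(Ignoring the negligible lower-tail rejection probability gives the usual closed-form inversion.)
δ = d·√n ⇒ n = (δ/d)² = (3.242 / 0.55)² = 34.74.
Rounding up, n = 35.

n = 35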